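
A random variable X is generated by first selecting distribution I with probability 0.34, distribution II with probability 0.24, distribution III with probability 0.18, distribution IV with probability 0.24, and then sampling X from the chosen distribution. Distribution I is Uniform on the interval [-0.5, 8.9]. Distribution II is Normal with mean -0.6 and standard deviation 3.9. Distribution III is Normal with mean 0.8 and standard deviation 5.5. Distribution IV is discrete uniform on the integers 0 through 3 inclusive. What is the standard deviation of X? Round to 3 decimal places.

Per component, I: μ=4.2, E[X²]=25.0033; II: μ=-0.6, E[X²]=15.57; III: μ=0.8, E[X²]=30.89; IV: μ=1.5, E[X²]=3.5.
E[X] = 0.34·4.2 + 0.24·-0.6 + 0.18·0.8 + 0.24·1.5 = 1.788.
E[X²] = 0.34·25.0033 + 0.24·15.57 + 0.18·30.89 + 0.24·3.5 = 18.6381.
Var(X) = E[X²] − (E[X])² = 18.6381 − 3.19694 = 15.4412.
SD(X) = √15.4412 = 3.92953.

3.930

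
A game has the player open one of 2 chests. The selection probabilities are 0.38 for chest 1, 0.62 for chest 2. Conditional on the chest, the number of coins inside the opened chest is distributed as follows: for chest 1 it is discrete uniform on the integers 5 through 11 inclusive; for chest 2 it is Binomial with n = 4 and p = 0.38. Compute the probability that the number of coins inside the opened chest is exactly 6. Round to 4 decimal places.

0.0543

Conditional on each chest, P(X = 6): 1: 0.142857; 2: 0.
By total probability, P(X = 6) = 0.38·0.142857 + 0.62·0 = 0.0542857.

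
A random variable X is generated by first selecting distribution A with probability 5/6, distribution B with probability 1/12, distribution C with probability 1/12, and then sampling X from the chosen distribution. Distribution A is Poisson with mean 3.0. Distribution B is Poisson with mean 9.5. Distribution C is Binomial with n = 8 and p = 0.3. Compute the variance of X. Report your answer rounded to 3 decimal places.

6.741

Per component, A: μ=3, E[X²]=12; B: μ=9.5, E[X²]=99.75; C: μ=2.4, E[X²]=7.44.
E[X] = 0.833333·3 + 0.0833333·9.5 + 0.0833333·2.4 = 3.49167.
E[X²] = 0.833333·12 + 0.0833333·99.75 + 0.0833333·7.44 = 18.9325.
Var(X) = E[X²] − (E[X])² = 18.9325 − 12.1917 = 6.74076.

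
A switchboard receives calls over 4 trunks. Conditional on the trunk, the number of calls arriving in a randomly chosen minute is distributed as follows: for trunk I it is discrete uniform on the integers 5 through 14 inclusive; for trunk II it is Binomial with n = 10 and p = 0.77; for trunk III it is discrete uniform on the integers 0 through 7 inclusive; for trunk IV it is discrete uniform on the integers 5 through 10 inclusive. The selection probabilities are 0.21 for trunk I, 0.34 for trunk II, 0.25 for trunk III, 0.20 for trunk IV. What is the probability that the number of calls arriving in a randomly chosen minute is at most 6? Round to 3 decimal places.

Conditional on each trunk, P(X ≤ 6): I: 0.2; II: 0.179402; III: 0.875; IV: 0.333333.
By total probability, P(X ≤ 6) = 0.21·0.2 + 0.34·0.179402 + 0.25·0.875 + 0.2·0.333333 = 0.388413.

0.388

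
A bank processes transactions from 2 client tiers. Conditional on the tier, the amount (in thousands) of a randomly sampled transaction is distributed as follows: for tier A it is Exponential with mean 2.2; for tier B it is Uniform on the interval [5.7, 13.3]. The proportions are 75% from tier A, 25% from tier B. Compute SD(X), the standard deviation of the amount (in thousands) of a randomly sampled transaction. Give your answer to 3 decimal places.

Per component, A: μ=2.2, E[X²]=9.68; B: μ=9.5, E[X²]=95.0633.
E[X] = 0.75·2.2 + 0.25·9.5 = 4.025.
E[X²] = 0.75·9.68 + 0.25·95.0633 = 31.0258.
Var(X) = E[X²] − (E[X])² = 31.0258 − 16.2006 = 14.8252.
SD(X) = √14.8252 = 3.85035.

3.850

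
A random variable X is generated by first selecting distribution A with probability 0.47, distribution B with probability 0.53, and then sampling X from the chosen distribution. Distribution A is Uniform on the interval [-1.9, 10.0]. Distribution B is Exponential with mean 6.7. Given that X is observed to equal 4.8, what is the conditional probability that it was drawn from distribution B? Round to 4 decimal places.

Likelihoods f(4.8 | ·): A: 0.0840336; B: 0.0729103.
Posterior ∝ prior × likelihood. Numerator for B: 0.53·0.0729103 = 0.0386425.
Normalizing constant: 0.47·0.0840336 + 0.53·0.0729103 = 0.0781383.
P(B | observation) = 0.0386425 / 0.0781383 = 0.49454.

0.4945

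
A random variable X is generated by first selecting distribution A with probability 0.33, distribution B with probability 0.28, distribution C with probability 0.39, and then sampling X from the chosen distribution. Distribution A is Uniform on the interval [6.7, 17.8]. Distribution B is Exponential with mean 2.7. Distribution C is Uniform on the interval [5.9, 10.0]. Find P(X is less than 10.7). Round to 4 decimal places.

Conditional on each component, P(X < 10.7): A: 0.36036; B: 0.980993; C: 1.
By total probability, P(X < 10.7) = 0.33·0.36036 + 0.28·0.980993 + 0.39·1 = 0.783597.

0.7836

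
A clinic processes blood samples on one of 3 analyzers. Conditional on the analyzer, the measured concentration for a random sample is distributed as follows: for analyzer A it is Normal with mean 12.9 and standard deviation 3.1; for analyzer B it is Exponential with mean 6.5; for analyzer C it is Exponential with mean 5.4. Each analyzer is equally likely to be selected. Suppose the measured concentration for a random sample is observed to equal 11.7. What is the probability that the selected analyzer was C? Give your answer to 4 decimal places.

0.1278

Likelihoods f(11.7 | ·): A: 0.119402; B: 0.0254306; C: 0.0212146.
Posterior ∝ prior × likelihood. Numerator for C: 0.333333·0.0212146 = 0.00707153.
Normalizing constant: 0.333333·0.119402 + 0.333333·0.0254306 + 0.333333·0.0212146 = 0.0553489.
P(C | observation) = 0.00707153 / 0.0553489 = 0.127763.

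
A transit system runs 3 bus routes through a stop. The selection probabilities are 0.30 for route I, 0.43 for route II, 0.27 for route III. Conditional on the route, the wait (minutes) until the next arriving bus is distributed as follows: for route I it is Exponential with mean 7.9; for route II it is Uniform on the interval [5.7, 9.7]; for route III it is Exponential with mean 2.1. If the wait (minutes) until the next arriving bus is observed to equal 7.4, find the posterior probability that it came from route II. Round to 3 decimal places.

0.852

Likelihoods f(7.4 | ·): I: 0.0496096; II: 0.25; III: 0.0140414.
Posterior ∝ prior × likelihood. Numerator for II: 0.43·0.25 = 0.1075.
Normalizing constant: 0.3·0.0496096 + 0.43·0.25 + 0.27·0.0140414 = 0.126174.
P(II | observation) = 0.1075 / 0.126174 = 0.851998.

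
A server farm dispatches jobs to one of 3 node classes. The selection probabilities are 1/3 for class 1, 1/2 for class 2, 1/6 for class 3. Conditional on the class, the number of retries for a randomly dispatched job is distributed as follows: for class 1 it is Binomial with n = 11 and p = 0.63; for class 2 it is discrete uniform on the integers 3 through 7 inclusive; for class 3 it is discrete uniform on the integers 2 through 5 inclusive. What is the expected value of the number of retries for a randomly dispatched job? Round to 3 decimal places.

5.393

Component means — 1: 6.93; 2: 5; 3: 3.5.
E[X] = 0.333333·6.93 + 0.5·5 + 0.166667·3.5 = 5.39333.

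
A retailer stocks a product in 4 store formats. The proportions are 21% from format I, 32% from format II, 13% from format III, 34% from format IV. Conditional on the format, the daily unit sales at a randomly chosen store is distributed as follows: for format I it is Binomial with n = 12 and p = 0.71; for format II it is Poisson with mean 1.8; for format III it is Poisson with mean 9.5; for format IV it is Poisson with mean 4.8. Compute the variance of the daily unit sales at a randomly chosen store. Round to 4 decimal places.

Per component, I: μ=8.52, E[X²]=75.0612; II: μ=1.8, E[X²]=5.04; III: μ=9.5, E[X²]=99.75; IV: μ=4.8, E[X²]=27.84.
E[X] = 0.21·8.52 + 0.32·1.8 + 0.13·9.5 + 0.34·4.8 = 5.2322.
E[X²] = 0.21·75.0612 + 0.32·5.04 + 0.13·99.75 + 0.34·27.84 = 39.8088.
Var(X) = E[X²] − (E[X])² = 39.8088 − 27.3759 = 12.4328.

12.4328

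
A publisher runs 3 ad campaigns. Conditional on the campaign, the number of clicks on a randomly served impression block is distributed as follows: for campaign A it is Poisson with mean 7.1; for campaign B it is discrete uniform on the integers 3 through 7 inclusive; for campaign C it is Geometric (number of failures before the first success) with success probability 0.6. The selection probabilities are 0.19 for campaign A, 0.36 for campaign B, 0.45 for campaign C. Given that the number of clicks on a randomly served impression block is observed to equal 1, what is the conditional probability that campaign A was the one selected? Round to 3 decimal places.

Likelihoods P(X=1 | ·): A: 0.00585824; B: 0; C: 0.24.
Posterior ∝ prior × likelihood. Numerator for A: 0.19·0.00585824 = 0.00111307.
Normalizing constant: 0.19·0.00585824 + 0.36·0 + 0.45·0.24 = 0.109113.
P(A | observation) = 0.00111307 / 0.109113 = 0.010201.

0.010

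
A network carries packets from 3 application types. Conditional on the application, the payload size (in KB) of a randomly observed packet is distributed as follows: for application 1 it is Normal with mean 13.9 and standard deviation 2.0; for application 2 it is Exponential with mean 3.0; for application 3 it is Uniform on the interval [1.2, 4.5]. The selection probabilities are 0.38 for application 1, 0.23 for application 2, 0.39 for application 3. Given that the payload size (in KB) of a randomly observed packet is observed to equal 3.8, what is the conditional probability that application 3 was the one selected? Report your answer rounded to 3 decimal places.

Likelihoods f(3.8 | ·): 1: 5.78206e-07; 2: 0.0939231; 3: 0.30303.
Posterior ∝ prior × likelihood. Numerator for 3: 0.39·0.30303 = 0.118182.
Normalizing constant: 0.38·5.78206e-07 + 0.23·0.0939231 + 0.39·0.30303 = 0.139784.
P(3 | observation) = 0.118182 / 0.139784 = 0.845458.

0.845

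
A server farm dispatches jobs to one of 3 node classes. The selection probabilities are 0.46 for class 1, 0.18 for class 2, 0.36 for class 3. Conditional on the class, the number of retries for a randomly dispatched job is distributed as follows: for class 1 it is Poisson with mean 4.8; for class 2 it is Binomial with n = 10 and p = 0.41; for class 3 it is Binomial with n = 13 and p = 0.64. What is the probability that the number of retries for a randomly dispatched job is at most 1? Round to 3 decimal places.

0.029

Conditional on each class, P(X ≤ 1): 1: 0.0477325; 2: 0.0406295; 3: 4.11292e-05.
By total probability, P(X ≤ 1) = 0.46·0.0477325 + 0.18·0.0406295 + 0.36·4.11292e-05 = 0.0292851.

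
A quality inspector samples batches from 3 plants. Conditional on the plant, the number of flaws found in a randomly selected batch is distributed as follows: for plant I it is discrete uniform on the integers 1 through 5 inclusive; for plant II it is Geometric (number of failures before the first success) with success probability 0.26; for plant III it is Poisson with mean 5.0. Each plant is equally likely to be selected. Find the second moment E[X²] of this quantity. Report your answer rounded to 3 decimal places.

For each component E[X²] = Var + (mean)², giving I: 11; II: 19.0473; III: 30.
Overall E[X²] = 0.333333·11 + 0.333333·19.0473 + 0.333333·30 = 20.0158.

20.016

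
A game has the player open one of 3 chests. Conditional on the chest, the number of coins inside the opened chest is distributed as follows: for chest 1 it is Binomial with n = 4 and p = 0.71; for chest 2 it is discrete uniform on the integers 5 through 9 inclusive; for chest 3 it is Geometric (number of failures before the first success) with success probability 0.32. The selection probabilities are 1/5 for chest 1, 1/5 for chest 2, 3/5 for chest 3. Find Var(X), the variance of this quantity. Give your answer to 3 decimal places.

8.155

Per component, 1: μ=2.84, E[X²]=8.8892; 2: μ=7, E[X²]=51; 3: μ=2.125, E[X²]=11.1562.
E[X] = 0.2·2.84 + 0.2·7 + 0.6·2.125 = 3.243.
E[X²] = 0.2·8.8892 + 0.2·51 + 0.6·11.1562 = 18.6716.
Var(X) = E[X²] − (E[X])² = 18.6716 − 10.517 = 8.15454.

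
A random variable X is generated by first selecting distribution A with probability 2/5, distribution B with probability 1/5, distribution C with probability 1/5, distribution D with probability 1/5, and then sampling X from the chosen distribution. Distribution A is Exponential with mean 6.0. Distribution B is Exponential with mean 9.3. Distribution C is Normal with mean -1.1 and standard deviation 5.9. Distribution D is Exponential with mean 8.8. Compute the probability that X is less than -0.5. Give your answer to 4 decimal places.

Conditional on each component, P(X < -0.5): A: 0; B: 0; C: 0.540501; D: 0.
By total probability, P(X < -0.5) = 0.4·0 + 0.2·0 + 0.2·0.540501 + 0.2·0 = 0.1081.

0.1081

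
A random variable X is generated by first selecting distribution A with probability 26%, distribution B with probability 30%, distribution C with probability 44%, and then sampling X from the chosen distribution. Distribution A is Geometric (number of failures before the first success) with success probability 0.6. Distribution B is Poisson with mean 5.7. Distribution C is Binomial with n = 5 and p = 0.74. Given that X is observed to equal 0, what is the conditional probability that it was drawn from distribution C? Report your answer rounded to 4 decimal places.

Likelihoods P(X=0 | ·): A: 0.6; B: 0.00334597; C: 0.00118814.
Posterior ∝ prior × likelihood. Numerator for C: 0.44·0.00118814 = 0.000522781.
Normalizing constant: 0.26·0.6 + 0.3·0.00334597 + 0.44·0.00118814 = 0.157527.
P(C | observation) = 0.000522781 / 0.157527 = 0.00331868.

0.0033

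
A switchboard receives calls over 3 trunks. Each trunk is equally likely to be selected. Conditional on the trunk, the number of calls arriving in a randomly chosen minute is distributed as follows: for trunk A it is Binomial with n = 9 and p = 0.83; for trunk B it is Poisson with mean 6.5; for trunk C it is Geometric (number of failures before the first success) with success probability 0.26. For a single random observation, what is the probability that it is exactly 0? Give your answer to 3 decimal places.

0.087

Conditional on each trunk, P(X = 0): A: 1.18588e-07; B: 0.00150344; C: 0.26.
By total probability, P(X = 0) = 0.333333·1.18588e-07 + 0.333333·0.00150344 + 0.333333·0.26 = 0.0871679.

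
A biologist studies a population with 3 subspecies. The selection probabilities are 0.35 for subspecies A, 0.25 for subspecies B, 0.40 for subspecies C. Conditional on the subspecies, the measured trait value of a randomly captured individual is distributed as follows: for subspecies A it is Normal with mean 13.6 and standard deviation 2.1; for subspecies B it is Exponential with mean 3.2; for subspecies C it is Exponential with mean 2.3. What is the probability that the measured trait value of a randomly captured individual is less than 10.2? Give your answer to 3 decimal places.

Conditional on each subspecies, P(X < 10.2): A: 0.0527185; B: 0.958725; C: 0.988142.
By total probability, P(X < 10.2) = 0.35·0.0527185 + 0.25·0.958725 + 0.4·0.988142 = 0.65339.

0.653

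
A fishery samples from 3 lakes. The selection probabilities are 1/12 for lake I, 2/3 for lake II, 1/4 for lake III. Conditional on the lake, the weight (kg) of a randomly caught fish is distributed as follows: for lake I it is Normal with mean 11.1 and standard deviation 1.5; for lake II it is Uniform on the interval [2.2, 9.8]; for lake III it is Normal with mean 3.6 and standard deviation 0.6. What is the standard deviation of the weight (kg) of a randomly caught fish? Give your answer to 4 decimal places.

Per component, I: μ=11.1, E[X²]=125.46; II: μ=6, E[X²]=40.8133; III: μ=3.6, E[X²]=13.32.
E[X] = 0.0833333·11.1 + 0.666667·6 + 0.25·3.6 = 5.825.
E[X²] = 0.0833333·125.46 + 0.666667·40.8133 + 0.25·13.32 = 40.9939.
Var(X) = E[X²] − (E[X])² = 40.9939 − 33.9306 = 7.06326.
SD(X) = √7.06326 = 2.65768.

2.6577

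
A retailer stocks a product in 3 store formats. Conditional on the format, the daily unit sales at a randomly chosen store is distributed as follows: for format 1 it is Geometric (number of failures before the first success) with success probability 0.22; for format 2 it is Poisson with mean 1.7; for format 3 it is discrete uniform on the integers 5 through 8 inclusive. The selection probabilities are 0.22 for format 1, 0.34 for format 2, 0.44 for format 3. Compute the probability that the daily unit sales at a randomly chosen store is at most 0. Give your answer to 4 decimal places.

0.1105

Conditional on each format, P(X ≤ 0): 1: 0.22; 2: 0.182684; 3: 0.
By total probability, P(X ≤ 0) = 0.22·0.22 + 0.34·0.182684 + 0.44·0 = 0.110512.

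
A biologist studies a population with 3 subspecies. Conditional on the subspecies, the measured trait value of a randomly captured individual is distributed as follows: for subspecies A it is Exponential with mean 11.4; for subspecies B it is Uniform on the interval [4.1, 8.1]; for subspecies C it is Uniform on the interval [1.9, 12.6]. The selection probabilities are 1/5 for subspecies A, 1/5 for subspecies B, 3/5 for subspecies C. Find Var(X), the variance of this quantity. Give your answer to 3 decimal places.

Per component, A: μ=11.4, E[X²]=259.92; B: μ=6.1, E[X²]=38.5433; C: μ=7.25, E[X²]=62.1033.
E[X] = 0.2·11.4 + 0.2·6.1 + 0.6·7.25 = 7.85.
E[X²] = 0.2·259.92 + 0.2·38.5433 + 0.6·62.1033 = 96.9547.
Var(X) = E[X²] − (E[X])² = 96.9547 − 61.6225 = 35.3322.

35.332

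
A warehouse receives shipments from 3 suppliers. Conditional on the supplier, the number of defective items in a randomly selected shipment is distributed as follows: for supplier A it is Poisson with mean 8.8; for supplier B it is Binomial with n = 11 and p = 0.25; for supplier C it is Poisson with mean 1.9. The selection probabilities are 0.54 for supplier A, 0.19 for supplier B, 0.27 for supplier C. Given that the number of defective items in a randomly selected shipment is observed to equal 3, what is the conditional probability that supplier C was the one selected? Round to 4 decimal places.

Likelihoods P(X=3 | ·): A: 0.0171201; B: 0.258104; C: 0.170982.
Posterior ∝ prior × likelihood. Numerator for C: 0.27·0.170982 = 0.0461651.
Normalizing constant: 0.54·0.0171201 + 0.19·0.258104 + 0.27·0.170982 = 0.10445.
P(C | observation) = 0.0461651 / 0.10445 = 0.441984.

0.4420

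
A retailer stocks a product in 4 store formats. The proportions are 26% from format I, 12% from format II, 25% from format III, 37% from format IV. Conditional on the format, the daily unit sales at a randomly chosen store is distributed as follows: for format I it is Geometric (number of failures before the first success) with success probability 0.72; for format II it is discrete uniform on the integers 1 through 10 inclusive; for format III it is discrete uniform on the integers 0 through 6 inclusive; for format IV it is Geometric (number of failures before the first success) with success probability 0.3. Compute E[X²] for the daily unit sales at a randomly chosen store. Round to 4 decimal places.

For each component E[X²] = Var + (mean)², giving I: 0.691358; II: 38.5; III: 13; IV: 13.2222.
Overall E[X²] = 0.26·0.691358 + 0.12·38.5 + 0.25·13 + 0.37·13.2222 = 12.942.

12.9420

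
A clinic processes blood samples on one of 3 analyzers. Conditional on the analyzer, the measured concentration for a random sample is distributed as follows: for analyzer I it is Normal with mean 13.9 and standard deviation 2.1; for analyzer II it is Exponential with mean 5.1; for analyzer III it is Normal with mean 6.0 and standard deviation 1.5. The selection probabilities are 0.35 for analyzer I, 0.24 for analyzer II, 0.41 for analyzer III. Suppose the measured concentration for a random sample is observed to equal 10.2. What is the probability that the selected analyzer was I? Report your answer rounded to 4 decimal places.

Likelihoods f(10.2 | ·): I: 0.0402345; II: 0.0265363; III: 0.00527697.
Posterior ∝ prior × likelihood. Numerator for I: 0.35·0.0402345 = 0.0140821.
Normalizing constant: 0.35·0.0402345 + 0.24·0.0265363 + 0.41·0.00527697 = 0.0226144.
P(I | observation) = 0.0140821 / 0.0226144 = 0.622705.

0.6227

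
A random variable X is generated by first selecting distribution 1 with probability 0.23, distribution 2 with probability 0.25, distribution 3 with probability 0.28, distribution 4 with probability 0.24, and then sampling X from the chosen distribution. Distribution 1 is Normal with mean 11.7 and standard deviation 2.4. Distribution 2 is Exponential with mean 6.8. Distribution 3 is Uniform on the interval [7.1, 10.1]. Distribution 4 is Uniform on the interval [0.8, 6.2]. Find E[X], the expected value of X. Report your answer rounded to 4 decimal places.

7.6390

Component means — 1: 11.7; 2: 6.8; 3: 8.6; 4: 3.5.
E[X] = 0.23·11.7 + 0.25·6.8 + 0.28·8.6 + 0.24·3.5 = 7.639.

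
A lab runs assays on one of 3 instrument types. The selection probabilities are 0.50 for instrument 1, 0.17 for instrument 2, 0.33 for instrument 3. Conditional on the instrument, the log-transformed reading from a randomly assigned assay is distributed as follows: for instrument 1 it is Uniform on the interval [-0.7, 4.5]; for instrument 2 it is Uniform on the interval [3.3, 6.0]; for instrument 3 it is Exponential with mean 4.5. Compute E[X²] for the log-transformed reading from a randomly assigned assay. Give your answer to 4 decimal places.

20.0758

For each component E[X²] = Var + (mean)², giving 1: 5.86333; 2: 22.23; 3: 40.5.
Overall E[X²] = 0.5·5.86333 + 0.17·22.23 + 0.33·40.5 = 20.0758.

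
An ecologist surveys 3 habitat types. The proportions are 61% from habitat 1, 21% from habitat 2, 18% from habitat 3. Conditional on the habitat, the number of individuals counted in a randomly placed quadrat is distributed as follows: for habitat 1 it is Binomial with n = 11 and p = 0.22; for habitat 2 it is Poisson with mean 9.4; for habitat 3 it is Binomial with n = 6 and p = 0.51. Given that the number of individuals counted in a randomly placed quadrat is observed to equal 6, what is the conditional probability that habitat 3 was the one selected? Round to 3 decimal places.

0.109

Likelihoods P(X=6 | ·): 1: 0.0151235; 2: 0.0792623; 3: 0.0175963.
Posterior ∝ prior × likelihood. Numerator for 3: 0.18·0.0175963 = 0.00316733.
Normalizing constant: 0.61·0.0151235 + 0.21·0.0792623 + 0.18·0.0175963 = 0.0290377.
P(3 | observation) = 0.00316733 / 0.0290377 = 0.109076.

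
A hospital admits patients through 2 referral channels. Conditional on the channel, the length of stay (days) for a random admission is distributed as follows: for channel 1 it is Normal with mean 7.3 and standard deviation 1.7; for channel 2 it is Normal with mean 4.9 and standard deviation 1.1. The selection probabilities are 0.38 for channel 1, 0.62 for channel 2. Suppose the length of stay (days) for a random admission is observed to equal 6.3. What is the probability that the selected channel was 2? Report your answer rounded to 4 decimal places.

0.5715

Likelihoods f(6.3 | ·): 1: 0.197389; 2: 0.161352.
Posterior ∝ prior × likelihood. Numerator for 2: 0.62·0.161352 = 0.100038.
Normalizing constant: 0.38·0.197389 + 0.62·0.161352 = 0.175046.
P(2 | observation) = 0.100038 / 0.175046 = 0.571496.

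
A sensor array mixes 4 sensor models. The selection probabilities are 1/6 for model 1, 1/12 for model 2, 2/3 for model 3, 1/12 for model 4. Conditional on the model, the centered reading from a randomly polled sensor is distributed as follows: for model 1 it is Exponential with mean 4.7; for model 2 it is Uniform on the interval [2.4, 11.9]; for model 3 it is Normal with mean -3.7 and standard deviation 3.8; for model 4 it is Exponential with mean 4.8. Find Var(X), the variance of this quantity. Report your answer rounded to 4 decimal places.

Per component, 1: μ=4.7, E[X²]=44.18; 2: μ=7.15, E[X²]=58.6433; 3: μ=-3.7, E[X²]=28.13; 4: μ=4.8, E[X²]=46.08.
E[X] = 0.166667·4.7 + 0.0833333·7.15 + 0.666667·-3.7 + 0.0833333·4.8 = -0.6875.
E[X²] = 0.166667·44.18 + 0.0833333·58.6433 + 0.666667·28.13 + 0.0833333·46.08 = 34.8436.
Var(X) = E[X²] − (E[X])² = 34.8436 − 0.472656 = 34.371.

34.3710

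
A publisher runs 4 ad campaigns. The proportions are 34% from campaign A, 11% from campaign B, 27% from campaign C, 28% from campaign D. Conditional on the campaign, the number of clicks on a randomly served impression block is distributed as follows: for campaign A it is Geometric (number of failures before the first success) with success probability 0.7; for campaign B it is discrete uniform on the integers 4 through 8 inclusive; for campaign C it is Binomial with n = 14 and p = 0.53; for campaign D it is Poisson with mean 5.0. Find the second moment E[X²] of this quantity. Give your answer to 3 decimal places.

For each component E[X²] = Var + (mean)², giving A: 0.795918; B: 38; C: 58.5438; D: 30.
Overall E[X²] = 0.34·0.795918 + 0.11·38 + 0.27·58.5438 + 0.28·30 = 28.6574.

28.657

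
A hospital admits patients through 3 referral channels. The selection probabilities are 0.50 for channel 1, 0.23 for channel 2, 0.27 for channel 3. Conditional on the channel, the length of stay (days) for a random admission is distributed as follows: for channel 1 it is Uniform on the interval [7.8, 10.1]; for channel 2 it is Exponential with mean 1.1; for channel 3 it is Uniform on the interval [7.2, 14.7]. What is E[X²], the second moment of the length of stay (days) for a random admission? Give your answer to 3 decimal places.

For each component E[X²] = Var + (mean)², giving 1: 80.5433; 2: 2.42; 3: 124.59.
Overall E[X²] = 0.5·80.5433 + 0.23·2.42 + 0.27·124.59 = 74.4676.

74.468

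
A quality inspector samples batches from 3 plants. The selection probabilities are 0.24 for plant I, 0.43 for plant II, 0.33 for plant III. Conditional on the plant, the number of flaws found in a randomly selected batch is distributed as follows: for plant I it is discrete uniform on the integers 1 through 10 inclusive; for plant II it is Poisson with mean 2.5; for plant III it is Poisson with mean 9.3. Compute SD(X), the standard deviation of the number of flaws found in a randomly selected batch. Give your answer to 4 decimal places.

3.8416

Per component, I: μ=5.5, E[X²]=38.5; II: μ=2.5, E[X²]=8.75; III: μ=9.3, E[X²]=95.79.
E[X] = 0.24·5.5 + 0.43·2.5 + 0.33·9.3 = 5.464.
E[X²] = 0.24·38.5 + 0.43·8.75 + 0.33·95.79 = 44.6132.
Var(X) = E[X²] − (E[X])² = 44.6132 − 29.8553 = 14.7579.
SD(X) = √14.7579 = 3.8416.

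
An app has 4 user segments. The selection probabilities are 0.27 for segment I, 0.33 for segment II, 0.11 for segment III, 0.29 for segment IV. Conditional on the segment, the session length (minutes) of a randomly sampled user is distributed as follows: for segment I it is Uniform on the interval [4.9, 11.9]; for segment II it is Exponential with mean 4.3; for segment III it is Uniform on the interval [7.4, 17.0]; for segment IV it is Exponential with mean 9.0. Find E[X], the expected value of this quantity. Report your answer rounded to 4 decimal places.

7.6390

Component means — I: 8.4; II: 4.3; III: 12.2; IV: 9.
E[X] = 0.27·8.4 + 0.33·4.3 + 0.11·12.2 + 0.29·9 = 7.639.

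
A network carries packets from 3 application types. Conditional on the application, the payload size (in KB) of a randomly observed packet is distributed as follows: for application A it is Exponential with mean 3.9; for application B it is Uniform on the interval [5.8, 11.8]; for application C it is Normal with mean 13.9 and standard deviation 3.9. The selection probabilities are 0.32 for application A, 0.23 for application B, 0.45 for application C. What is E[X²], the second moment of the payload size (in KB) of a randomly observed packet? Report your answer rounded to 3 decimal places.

122.025

For each component E[X²] = Var + (mean)², giving A: 30.42; B: 80.44; C: 208.42.
Overall E[X²] = 0.32·30.42 + 0.23·80.44 + 0.45·208.42 = 122.025.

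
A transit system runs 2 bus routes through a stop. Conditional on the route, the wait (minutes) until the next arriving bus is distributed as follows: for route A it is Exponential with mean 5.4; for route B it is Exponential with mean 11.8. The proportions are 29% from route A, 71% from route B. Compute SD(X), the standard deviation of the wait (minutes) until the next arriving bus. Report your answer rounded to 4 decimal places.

10.7587

Per component, A: μ=5.4, E[X²]=58.32; B: μ=11.8, E[X²]=278.48.
E[X] = 0.29·5.4 + 0.71·11.8 = 9.944.
E[X²] = 0.29·58.32 + 0.71·278.48 = 214.634.
Var(X) = E[X²] − (E[X])² = 214.634 − 98.8831 = 115.75.
SD(X) = √115.75 = 10.7587.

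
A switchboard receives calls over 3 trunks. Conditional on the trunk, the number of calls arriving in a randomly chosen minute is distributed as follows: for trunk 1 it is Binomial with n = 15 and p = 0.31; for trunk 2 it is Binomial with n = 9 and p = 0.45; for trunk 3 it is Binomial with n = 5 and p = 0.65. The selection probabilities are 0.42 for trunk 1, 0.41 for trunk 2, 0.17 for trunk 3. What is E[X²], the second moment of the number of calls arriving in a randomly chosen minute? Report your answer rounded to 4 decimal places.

For each component E[X²] = Var + (mean)², giving 1: 24.831; 2: 18.63; 3: 11.7.
Overall E[X²] = 0.42·24.831 + 0.41·18.63 + 0.17·11.7 = 20.0563.

20.0563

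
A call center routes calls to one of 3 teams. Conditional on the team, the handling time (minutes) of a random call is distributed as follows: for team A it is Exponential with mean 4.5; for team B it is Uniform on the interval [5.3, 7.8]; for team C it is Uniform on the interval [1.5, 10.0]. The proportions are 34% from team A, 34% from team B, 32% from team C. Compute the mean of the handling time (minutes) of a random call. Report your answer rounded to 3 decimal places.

5.597

Component means — A: 4.5; B: 6.55; C: 5.75.
E[X] = 0.34·4.5 + 0.34·6.55 + 0.32·5.75 = 5.597.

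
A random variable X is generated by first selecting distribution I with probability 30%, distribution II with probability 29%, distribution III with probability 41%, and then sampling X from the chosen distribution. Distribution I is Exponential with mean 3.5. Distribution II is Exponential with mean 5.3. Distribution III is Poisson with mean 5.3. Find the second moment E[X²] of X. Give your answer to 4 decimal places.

For each component E[X²] = Var + (mean)², giving I: 24.5; II: 56.18; III: 33.39.
Overall E[X²] = 0.3·24.5 + 0.29·56.18 + 0.41·33.39 = 37.3321.

37.3321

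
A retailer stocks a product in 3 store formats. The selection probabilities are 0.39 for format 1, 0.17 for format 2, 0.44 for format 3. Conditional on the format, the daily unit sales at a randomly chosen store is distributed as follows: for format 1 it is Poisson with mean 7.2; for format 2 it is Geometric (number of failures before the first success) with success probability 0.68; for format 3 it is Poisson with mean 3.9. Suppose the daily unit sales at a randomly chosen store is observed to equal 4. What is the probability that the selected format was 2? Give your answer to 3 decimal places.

0.010

Likelihoods P(X=4 | ·): 1: 0.0835985; 2: 0.00713032; 3: 0.195119.
Posterior ∝ prior × likelihood. Numerator for 2: 0.17·0.00713032 = 0.00121215.
Normalizing constant: 0.39·0.0835985 + 0.17·0.00713032 + 0.44·0.195119 = 0.119668.
P(2 | observation) = 0.00121215 / 0.119668 = 0.0101293.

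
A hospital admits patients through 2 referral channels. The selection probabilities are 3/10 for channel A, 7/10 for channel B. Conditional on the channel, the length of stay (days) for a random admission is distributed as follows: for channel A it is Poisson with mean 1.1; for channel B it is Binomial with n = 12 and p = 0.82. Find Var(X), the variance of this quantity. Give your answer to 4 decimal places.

17.6112

Per component, A: μ=1.1, E[X²]=2.31; B: μ=9.84, E[X²]=98.5968.
E[X] = 0.3·1.1 + 0.7·9.84 = 7.218.
E[X²] = 0.3·2.31 + 0.7·98.5968 = 69.7108.
Var(X) = E[X²] − (E[X])² = 69.7108 − 52.0995 = 17.6112.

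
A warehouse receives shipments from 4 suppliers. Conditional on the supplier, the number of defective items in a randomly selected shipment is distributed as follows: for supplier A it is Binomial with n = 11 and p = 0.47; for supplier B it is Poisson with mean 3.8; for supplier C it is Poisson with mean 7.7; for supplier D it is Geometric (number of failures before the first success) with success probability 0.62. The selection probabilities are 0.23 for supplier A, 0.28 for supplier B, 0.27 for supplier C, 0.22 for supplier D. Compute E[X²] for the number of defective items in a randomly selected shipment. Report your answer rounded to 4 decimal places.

30.2725

For each component E[X²] = Var + (mean)², giving A: 29.469; B: 18.24; C: 66.99; D: 1.3642.
Overall E[X²] = 0.23·29.469 + 0.28·18.24 + 0.27·66.99 + 0.22·1.3642 = 30.2725.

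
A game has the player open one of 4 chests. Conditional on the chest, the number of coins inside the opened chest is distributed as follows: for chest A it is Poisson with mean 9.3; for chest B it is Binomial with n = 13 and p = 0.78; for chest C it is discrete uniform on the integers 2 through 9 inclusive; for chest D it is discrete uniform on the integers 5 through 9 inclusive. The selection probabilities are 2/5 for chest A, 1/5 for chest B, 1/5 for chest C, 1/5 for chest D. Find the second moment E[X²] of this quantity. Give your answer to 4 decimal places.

76.6261

For each component E[X²] = Var + (mean)², giving A: 95.79; B: 105.05; C: 35.5; D: 51.
Overall E[X²] = 0.4·95.79 + 0.2·105.05 + 0.2·35.5 + 0.2·51 = 76.6261.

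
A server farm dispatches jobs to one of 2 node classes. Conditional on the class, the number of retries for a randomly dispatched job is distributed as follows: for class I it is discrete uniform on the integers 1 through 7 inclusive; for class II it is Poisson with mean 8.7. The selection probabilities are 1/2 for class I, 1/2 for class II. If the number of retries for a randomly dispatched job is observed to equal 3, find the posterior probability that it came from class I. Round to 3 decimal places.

Likelihoods P(X=3 | ·): I: 0.142857; II: 0.0182829.
Posterior ∝ prior × likelihood. Numerator for I: 0.5·0.142857 = 0.0714286.
Normalizing constant: 0.5·0.142857 + 0.5·0.0182829 = 0.08057.
P(I | observation) = 0.0714286 / 0.08057 = 0.88654.

0.887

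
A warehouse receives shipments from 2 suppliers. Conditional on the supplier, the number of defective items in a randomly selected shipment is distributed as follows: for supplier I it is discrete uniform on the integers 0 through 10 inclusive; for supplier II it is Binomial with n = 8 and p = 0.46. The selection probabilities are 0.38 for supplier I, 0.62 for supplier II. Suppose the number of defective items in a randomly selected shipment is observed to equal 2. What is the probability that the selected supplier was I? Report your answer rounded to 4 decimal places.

Likelihoods P(X=2 | ·): I: 0.0909091; II: 0.146905.
Posterior ∝ prior × likelihood. Numerator for I: 0.38·0.0909091 = 0.0345455.
Normalizing constant: 0.38·0.0909091 + 0.62·0.146905 = 0.125626.
P(I | observation) = 0.0345455 / 0.125626 = 0.274985.

0.2750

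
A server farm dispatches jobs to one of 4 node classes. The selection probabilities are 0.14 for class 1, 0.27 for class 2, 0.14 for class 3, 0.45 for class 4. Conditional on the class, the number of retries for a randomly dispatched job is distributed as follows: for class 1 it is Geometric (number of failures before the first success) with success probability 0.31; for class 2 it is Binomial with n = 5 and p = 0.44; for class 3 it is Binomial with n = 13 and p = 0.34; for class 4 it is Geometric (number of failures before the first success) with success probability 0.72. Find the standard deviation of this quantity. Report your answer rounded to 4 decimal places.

Per component, 1: μ=2.22581, E[X²]=12.1342; 2: μ=2.2, E[X²]=6.072; 3: μ=4.42, E[X²]=22.4536; 4: μ=0.388889, E[X²]=0.691358.
E[X] = 0.14·2.22581 + 0.27·2.2 + 0.14·4.42 + 0.45·0.388889 = 1.69941.
E[X²] = 0.14·12.1342 + 0.27·6.072 + 0.14·22.4536 + 0.45·0.691358 = 6.79285.
Var(X) = E[X²] − (E[X])² = 6.79285 − 2.888 = 3.90484.
SD(X) = √3.90484 = 1.97607.

1.9761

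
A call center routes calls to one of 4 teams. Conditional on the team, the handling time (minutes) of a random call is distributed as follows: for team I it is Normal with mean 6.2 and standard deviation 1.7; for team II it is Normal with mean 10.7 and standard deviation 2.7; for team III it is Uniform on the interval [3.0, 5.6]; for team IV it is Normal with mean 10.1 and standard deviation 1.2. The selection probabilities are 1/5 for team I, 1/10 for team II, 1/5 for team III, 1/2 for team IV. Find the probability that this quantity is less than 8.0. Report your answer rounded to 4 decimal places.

Conditional on each team, P(X < 8.0): I: 0.85516; II: 0.158655; III: 1; IV: 0.0400592.
By total probability, P(X < 8.0) = 0.2·0.85516 + 0.1·0.158655 + 0.2·1 + 0.5·0.0400592 = 0.406927.

0.4069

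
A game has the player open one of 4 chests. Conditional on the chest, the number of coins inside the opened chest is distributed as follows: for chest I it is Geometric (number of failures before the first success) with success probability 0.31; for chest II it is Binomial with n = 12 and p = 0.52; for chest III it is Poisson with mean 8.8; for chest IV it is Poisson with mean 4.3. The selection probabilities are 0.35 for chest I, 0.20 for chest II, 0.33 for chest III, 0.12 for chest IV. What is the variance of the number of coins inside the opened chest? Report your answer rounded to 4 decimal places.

Per component, I: μ=2.22581, E[X²]=12.1342; II: μ=6.24, E[X²]=41.9328; III: μ=8.8, E[X²]=86.24; IV: μ=4.3, E[X²]=22.79.
E[X] = 0.35·2.22581 + 0.2·6.24 + 0.33·8.8 + 0.12·4.3 = 5.44703.
E[X²] = 0.35·12.1342 + 0.2·41.9328 + 0.33·86.24 + 0.12·22.79 = 43.8275.
Var(X) = E[X²] − (E[X])² = 43.8275 − 29.6702 = 14.1574.

14.1574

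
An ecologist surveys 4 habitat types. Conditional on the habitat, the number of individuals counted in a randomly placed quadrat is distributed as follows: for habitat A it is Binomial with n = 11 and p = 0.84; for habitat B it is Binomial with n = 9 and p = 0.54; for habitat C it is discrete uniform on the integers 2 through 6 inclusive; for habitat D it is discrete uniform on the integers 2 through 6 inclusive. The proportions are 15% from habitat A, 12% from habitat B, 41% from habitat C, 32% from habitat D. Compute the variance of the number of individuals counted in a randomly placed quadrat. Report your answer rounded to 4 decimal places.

5.3667

Per component, A: μ=9.24, E[X²]=86.856; B: μ=4.86, E[X²]=25.8552; C: μ=4, E[X²]=18; D: μ=4, E[X²]=18.
E[X] = 0.15·9.24 + 0.12·4.86 + 0.41·4 + 0.32·4 = 4.8892.
E[X²] = 0.15·86.856 + 0.12·25.8552 + 0.41·18 + 0.32·18 = 29.271.
Var(X) = E[X²] − (E[X])² = 29.271 − 23.9043 = 5.36675.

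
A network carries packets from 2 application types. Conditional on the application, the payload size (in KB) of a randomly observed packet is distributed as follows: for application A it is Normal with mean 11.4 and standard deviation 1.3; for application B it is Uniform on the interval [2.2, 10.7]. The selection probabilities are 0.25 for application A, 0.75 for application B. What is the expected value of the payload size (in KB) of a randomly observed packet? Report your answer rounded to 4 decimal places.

7.6875

Component means — A: 11.4; B: 6.45.
E[X] = 0.25·11.4 + 0.75·6.45 = 7.6875.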